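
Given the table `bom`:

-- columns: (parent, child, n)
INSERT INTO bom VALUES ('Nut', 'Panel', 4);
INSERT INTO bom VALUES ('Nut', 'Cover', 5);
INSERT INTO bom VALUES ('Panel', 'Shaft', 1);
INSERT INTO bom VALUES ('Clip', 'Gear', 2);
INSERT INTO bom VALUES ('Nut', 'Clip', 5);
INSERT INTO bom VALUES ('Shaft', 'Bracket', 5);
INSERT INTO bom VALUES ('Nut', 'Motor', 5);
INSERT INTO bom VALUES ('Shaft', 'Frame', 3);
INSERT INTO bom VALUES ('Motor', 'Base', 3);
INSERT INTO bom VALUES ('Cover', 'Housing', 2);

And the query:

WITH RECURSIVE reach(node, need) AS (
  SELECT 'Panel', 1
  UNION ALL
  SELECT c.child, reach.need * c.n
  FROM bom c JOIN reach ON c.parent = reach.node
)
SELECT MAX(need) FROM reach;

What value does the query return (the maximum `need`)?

5

Base: (Panel, need=1).
Iteration 1: components of {Panel} -> Shaft = 1*1 = 1.
Iteration 2: components of {Shaft} -> Bracket = 1*5 = 5, Frame = 1*3 = 3.
Iteration 3: no further components; recursion stops.
need values: 1, 1, 5, 3; the maximum is 5.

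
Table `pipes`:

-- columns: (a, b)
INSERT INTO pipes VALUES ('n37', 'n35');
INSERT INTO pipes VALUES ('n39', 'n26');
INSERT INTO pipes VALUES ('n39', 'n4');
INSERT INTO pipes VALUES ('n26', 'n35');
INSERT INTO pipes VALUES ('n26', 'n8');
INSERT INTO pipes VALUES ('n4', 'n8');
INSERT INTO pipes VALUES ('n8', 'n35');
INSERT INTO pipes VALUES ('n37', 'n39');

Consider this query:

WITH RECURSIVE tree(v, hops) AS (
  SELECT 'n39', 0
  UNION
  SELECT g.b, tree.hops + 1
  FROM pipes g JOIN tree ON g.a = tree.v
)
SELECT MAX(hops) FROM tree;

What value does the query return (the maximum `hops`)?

3

Base: (n39, hops=0).
Iteration 1: edges from {n39} -> (n26, hops=1), (n4, hops=1).
Iteration 2: edges from {n26,n4} -> (n35, hops=2), (n8, hops=2). [UNION drops 1 duplicate row(s)]
Iteration 3: edges from {n35,n8} -> (n35, hops=3).
Iteration 4: no outgoing edges from {n35}; recursion stops.
hops values: 0, 1, 1, 2, 2, 3; the maximum is 3.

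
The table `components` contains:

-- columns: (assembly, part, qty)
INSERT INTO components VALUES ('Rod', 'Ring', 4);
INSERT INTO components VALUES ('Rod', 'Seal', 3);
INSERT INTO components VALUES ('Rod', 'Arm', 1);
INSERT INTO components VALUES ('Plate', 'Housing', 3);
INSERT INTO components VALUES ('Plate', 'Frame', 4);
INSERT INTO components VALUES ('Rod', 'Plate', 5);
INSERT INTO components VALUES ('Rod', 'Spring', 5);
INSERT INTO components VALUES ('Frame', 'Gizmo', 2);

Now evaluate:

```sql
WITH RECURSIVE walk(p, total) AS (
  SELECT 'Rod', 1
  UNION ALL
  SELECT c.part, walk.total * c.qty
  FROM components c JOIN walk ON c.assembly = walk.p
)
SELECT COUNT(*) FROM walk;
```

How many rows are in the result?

Base: (Rod, total=1).
Iteration 1: components of {Rod} -> Arm = 1*1 = 1, Plate = 1*5 = 5, Ring = 1*4 = 4, Seal = 1*3 = 3, Spring = 1*5 = 5.
Iteration 2: components of {Arm,Plate,Ring,Seal,Spring} -> Frame = 5*4 = 20, Housing = 5*3 = 15.
Iteration 3: components of {Frame,Housing} -> Gizmo = 20*2 = 40.
Iteration 4: no further components; recursion stops.
Total rows emitted: 9.

9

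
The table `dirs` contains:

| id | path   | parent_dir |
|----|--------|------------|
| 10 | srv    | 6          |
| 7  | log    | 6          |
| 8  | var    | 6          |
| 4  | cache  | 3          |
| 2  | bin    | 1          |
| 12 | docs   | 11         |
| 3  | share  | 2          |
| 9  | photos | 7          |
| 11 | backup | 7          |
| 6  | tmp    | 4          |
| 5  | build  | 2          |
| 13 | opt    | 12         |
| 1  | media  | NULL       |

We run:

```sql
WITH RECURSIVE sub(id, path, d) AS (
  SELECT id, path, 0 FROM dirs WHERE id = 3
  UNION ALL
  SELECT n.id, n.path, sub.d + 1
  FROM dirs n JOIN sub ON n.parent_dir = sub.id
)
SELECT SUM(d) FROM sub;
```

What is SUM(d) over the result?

31

Base: id=3 (share) at d 0.
Iteration 1: rows with parent_dir in {3} -> cache (id 4, d 1).
Iteration 2: rows with parent_dir in {4} -> tmp (id 6, d 2).
Iteration 3: rows with parent_dir in {6} -> log (id 7, d 3), var (id 8, d 3), srv (id 10, d 3).
Iteration 4: rows with parent_dir in {7,8,10} -> photos (id 9, d 4), backup (id 11, d 4).
Iteration 5: rows with parent_dir in {9,11} -> docs (id 12, d 5).
Iteration 6: rows with parent_dir in {12} -> opt (id 13, d 6).
Iteration 7: no rows with parent_dir in {13}; recursion stops.
SUM(d) = 0 + 1 + 2 + 3 + 3 + 3 + 4 + 4 + 5 + 6 = 31.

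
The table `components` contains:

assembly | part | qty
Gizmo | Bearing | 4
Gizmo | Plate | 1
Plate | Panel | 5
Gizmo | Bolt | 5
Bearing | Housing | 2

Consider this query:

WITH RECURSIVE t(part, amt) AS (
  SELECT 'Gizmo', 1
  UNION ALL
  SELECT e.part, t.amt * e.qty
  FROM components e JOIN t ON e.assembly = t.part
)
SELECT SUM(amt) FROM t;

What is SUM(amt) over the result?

Base: (Gizmo, amt=1).
Iteration 1: components of {Gizmo} -> Bearing = 1*4 = 4, Bolt = 1*5 = 5, Plate = 1*1 = 1.
Iteration 2: components of {Bearing,Bolt,Plate} -> Housing = 4*2 = 8, Panel = 1*5 = 5.
Iteration 3: no further components; recursion stops.
SUM(amt) = 1 + 4 + 1 + 5 + 8 + 5 = 24.

24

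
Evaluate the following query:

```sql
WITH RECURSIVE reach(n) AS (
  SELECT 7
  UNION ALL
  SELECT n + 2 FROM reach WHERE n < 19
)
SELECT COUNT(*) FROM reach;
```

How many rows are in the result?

7

Base: n=7.
Iteration 1: 7 < 19 holds -> n = 7 + 2 = 9.
Iteration 2: 9 < 19 holds -> n = 9 + 2 = 11.
Iteration 3: 11 < 19 holds -> n = 11 + 2 = 13.
Iteration 4: 13 < 19 holds -> n = 13 + 2 = 15.
Iteration 5: 15 < 19 holds -> n = 15 + 2 = 17.
Iteration 6: 17 < 19 holds -> n = 17 + 2 = 19.
Iteration 7: 19 < 19 fails; recursion stops.
Total rows emitted: 7.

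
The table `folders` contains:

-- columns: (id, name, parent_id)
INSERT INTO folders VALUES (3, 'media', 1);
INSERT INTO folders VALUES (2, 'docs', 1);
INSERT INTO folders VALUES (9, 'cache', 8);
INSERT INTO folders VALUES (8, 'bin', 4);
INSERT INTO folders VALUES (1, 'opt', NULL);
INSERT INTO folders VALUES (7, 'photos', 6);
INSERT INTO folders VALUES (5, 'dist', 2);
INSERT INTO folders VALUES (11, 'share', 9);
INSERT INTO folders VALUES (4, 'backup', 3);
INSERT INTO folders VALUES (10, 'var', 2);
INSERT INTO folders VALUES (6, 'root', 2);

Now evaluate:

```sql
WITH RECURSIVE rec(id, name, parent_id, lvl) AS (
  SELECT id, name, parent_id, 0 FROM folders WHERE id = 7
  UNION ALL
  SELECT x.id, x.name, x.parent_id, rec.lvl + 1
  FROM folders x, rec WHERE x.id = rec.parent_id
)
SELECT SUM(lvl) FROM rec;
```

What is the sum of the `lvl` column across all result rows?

Base: id=7 (photos), parent_id=6, lvl 0.
Iteration 1: join on id=6 -> root (id 6, parent_id=2, lvl 1).
Iteration 2: join on id=2 -> docs (id 2, parent_id=1, lvl 2).
Iteration 3: join on id=1 -> opt (id 1, parent_id=NULL, lvl 3).
Iteration 4: parent_id is NULL; no match; recursion stops.
SUM(lvl) = 0 + 1 + 2 + 3 = 6.

6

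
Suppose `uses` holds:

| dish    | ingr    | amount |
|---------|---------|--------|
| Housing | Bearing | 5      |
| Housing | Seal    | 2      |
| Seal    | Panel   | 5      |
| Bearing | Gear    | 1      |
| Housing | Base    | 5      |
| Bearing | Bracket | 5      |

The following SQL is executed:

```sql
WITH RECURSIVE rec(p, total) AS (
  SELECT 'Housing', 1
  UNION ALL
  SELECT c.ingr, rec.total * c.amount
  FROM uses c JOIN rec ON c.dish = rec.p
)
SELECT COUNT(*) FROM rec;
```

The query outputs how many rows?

7

Base: (Housing, total=1).
Iteration 1: components of {Housing} -> Base = 1*5 = 5, Bearing = 1*5 = 5, Seal = 1*2 = 2.
Iteration 2: components of {Base,Bearing,Seal} -> Bracket = 5*5 = 25, Gear = 5*1 = 5, Panel = 2*5 = 10.
Iteration 3: no further components; recursion stops.
Total rows emitted: 7.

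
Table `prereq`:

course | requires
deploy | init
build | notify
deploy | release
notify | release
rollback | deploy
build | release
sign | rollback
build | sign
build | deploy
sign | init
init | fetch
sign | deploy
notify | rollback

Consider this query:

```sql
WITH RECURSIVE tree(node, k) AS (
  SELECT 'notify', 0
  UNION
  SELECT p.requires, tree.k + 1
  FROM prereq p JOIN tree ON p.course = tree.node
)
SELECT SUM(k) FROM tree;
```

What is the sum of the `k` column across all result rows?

14

Base: (notify, k=0).
Iteration 1: edges from {notify} -> (release, k=1), (rollback, k=1).
Iteration 2: edges from {release,rollback} -> (deploy, k=2).
Iteration 3: edges from {deploy} -> (init, k=3), (release, k=3).
Iteration 4: edges from {init,release} -> (fetch, k=4).
Iteration 5: no outgoing edges from {fetch}; recursion stops.
SUM(k) = 0 + 1 + 1 + 2 + 3 + 3 + 4 = 14.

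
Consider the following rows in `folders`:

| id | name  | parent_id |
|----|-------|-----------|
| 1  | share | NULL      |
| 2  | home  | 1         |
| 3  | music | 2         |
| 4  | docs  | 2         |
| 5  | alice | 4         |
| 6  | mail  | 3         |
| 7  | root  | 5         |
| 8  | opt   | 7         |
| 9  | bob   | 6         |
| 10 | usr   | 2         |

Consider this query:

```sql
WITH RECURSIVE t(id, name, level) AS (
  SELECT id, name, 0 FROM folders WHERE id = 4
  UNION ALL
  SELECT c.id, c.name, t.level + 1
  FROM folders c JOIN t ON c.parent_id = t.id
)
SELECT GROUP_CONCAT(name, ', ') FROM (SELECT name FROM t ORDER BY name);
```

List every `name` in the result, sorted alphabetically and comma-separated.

alice, docs, opt, root

Base: id=4 (docs) at level 0.
Iteration 1: rows with parent_id in {4} -> alice (id 5, level 1).
Iteration 2: rows with parent_id in {5} -> root (id 7, level 2).
Iteration 3: rows with parent_id in {7} -> opt (id 8, level 3).
Iteration 4: no rows with parent_id in {8}; recursion stops.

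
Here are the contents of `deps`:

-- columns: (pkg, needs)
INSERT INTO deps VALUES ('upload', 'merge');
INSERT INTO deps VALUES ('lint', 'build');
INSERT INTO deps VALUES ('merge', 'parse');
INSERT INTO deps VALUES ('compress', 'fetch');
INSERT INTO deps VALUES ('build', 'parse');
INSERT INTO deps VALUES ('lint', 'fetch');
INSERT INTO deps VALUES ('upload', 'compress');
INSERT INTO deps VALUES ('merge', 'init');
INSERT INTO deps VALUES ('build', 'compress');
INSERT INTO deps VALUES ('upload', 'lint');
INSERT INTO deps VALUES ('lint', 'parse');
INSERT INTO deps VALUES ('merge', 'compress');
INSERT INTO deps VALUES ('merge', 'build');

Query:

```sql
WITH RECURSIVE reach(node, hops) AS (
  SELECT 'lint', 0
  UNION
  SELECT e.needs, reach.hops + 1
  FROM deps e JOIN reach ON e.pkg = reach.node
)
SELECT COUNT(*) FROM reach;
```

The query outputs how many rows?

Base: (lint, hops=0).
Iteration 1: edges from {lint} -> (build, hops=1), (fetch, hops=1), (parse, hops=1).
Iteration 2: edges from {build,fetch,parse} -> (compress, hops=2), (parse, hops=2).
Iteration 3: edges from {compress,parse} -> (fetch, hops=3).
Iteration 4: no outgoing edges from {fetch}; recursion stops.
Total rows emitted: 7.

7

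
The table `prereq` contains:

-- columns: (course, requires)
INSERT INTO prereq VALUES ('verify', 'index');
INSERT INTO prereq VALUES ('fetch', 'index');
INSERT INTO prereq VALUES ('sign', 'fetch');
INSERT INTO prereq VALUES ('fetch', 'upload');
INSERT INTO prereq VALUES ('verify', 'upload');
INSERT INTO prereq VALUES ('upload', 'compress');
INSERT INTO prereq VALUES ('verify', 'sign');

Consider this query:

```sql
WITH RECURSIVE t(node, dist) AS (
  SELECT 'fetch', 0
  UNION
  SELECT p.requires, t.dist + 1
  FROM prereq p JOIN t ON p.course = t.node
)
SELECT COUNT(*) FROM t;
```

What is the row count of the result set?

4

Base: (fetch, dist=0).
Iteration 1: edges from {fetch} -> (index, dist=1), (upload, dist=1).
Iteration 2: edges from {index,upload} -> (compress, dist=2).
Iteration 3: no outgoing edges from {compress}; recursion stops.
Total rows emitted: 4.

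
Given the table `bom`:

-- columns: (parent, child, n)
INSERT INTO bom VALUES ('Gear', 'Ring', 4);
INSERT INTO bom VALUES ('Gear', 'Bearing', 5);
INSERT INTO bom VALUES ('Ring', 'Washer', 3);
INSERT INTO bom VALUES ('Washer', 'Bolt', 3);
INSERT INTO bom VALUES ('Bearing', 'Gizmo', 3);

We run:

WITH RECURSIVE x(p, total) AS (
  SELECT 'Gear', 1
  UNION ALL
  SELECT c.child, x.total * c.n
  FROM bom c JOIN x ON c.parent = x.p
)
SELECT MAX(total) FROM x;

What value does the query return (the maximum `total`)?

Base: (Gear, total=1).
Iteration 1: components of {Gear} -> Bearing = 1*5 = 5, Ring = 1*4 = 4.
Iteration 2: components of {Bearing,Ring} -> Gizmo = 5*3 = 15, Washer = 4*3 = 12.
Iteration 3: components of {Gizmo,Washer} -> Bolt = 12*3 = 36.
Iteration 4: no further components; recursion stops.
total values: 1, 4, 5, 12, 15, 36; the maximum is 36.

36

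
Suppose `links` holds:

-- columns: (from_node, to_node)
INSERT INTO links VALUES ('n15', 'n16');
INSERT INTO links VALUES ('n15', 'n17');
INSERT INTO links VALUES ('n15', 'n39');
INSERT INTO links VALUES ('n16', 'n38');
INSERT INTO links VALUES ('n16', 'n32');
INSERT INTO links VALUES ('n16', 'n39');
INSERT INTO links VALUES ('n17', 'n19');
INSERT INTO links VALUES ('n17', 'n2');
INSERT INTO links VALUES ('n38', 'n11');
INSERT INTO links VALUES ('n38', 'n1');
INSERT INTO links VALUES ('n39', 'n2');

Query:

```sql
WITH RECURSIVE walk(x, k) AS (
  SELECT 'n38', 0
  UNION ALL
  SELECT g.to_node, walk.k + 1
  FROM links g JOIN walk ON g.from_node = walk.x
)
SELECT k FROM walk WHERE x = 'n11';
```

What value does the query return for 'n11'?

Base: (n38, k=0).
Iteration 1: edges from {n38} -> (n1, k=1), (n11, k=1).
Iteration 2: no outgoing edges from {n1,n11}; recursion stops.

1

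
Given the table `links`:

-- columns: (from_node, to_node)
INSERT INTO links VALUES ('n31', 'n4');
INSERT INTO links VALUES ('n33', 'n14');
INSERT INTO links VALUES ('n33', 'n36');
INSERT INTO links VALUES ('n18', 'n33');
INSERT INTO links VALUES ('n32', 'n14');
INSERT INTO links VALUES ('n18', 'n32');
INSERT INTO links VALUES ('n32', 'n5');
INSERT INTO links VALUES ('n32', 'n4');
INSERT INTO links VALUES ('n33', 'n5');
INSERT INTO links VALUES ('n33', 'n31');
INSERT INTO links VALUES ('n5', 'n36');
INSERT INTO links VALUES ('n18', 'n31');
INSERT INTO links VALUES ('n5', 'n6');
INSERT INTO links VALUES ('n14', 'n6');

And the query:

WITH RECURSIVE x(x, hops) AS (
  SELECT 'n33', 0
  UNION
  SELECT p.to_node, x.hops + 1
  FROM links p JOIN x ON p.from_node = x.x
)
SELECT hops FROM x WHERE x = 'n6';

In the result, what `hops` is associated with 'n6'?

2

Base: (n33, hops=0).
Iteration 1: edges from {n33} -> (n14, hops=1), (n31, hops=1), (n36, hops=1), (n5, hops=1).
Iteration 2: edges from {n14,n31,n36,n5} -> (n36, hops=2), (n4, hops=2), (n6, hops=2). [UNION drops 1 duplicate row(s)]
Iteration 3: no outgoing edges from {n36,n4,n6}; recursion stops.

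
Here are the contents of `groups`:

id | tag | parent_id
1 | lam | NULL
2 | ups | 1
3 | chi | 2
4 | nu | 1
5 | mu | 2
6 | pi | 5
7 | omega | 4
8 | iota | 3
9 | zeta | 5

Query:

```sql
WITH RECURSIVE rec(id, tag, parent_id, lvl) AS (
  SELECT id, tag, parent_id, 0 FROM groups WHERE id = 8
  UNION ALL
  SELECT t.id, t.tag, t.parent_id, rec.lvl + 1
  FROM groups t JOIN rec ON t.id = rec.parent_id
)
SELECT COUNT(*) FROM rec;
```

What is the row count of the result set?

4

Base: id=8 (iota), parent_id=3, lvl 0.
Iteration 1: join on id=3 -> chi (id 3, parent_id=2, lvl 1).
Iteration 2: join on id=2 -> ups (id 2, parent_id=1, lvl 2).
Iteration 3: join on id=1 -> lam (id 1, parent_id=NULL, lvl 3).
Iteration 4: parent_id is NULL; no match; recursion stops.
Total rows emitted: 4.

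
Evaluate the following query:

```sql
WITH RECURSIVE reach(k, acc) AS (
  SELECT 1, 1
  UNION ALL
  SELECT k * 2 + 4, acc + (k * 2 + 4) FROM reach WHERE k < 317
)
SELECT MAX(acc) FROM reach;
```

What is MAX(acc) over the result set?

1243

Base: k=1, acc=1.
Iteration 1: 1 < 317 holds -> k = 1 * 2 + 4 = 6, acc = 1 + 6 = 7.
Iteration 2: 6 < 317 holds -> k = 6 * 2 + 4 = 16, acc = 7 + 16 = 23.
Iteration 3: 16 < 317 holds -> k = 16 * 2 + 4 = 36, acc = 23 + 36 = 59.
Iteration 4: 36 < 317 holds -> k = 36 * 2 + 4 = 76, acc = 59 + 76 = 135.
Iteration 5: 76 < 317 holds -> k = 76 * 2 + 4 = 156, acc = 135 + 156 = 291.
Iteration 6: 156 < 317 holds -> k = 156 * 2 + 4 = 316, acc = 291 + 316 = 607.
Iteration 7: 316 < 317 holds -> k = 316 * 2 + 4 = 636, acc = 607 + 636 = 1243.
Iteration 8: 636 < 317 fails; recursion stops.
acc values: 1, 7, 23, 59, 135, 291, 607, 1243; the maximum is 1243.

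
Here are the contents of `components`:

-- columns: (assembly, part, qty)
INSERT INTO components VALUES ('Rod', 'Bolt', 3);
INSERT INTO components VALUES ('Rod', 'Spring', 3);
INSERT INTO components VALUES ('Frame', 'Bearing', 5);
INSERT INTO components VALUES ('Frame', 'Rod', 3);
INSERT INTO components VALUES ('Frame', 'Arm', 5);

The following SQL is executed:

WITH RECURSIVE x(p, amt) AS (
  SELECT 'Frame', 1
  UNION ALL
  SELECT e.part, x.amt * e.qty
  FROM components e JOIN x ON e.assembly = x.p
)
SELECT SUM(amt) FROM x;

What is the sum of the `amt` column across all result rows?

32

Base: (Frame, amt=1).
Iteration 1: components of {Frame} -> Arm = 1*5 = 5, Bearing = 1*5 = 5, Rod = 1*3 = 3.
Iteration 2: components of {Arm,Bearing,Rod} -> Bolt = 3*3 = 9, Spring = 3*3 = 9.
Iteration 3: no further components; recursion stops.
SUM(amt) = 1 + 5 + 3 + 5 + 9 + 9 = 32.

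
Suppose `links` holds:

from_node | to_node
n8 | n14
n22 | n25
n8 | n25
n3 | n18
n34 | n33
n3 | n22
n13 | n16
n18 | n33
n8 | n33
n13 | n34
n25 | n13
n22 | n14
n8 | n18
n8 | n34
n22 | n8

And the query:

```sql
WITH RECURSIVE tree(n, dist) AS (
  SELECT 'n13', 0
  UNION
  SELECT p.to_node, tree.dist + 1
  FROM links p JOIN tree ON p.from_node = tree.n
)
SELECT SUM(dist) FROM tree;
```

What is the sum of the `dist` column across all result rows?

Base: (n13, dist=0).
Iteration 1: edges from {n13} -> (n16, dist=1), (n34, dist=1).
Iteration 2: edges from {n16,n34} -> (n33, dist=2).
Iteration 3: no outgoing edges from {n33}; recursion stops.
SUM(dist) = 0 + 1 + 1 + 2 = 4.

4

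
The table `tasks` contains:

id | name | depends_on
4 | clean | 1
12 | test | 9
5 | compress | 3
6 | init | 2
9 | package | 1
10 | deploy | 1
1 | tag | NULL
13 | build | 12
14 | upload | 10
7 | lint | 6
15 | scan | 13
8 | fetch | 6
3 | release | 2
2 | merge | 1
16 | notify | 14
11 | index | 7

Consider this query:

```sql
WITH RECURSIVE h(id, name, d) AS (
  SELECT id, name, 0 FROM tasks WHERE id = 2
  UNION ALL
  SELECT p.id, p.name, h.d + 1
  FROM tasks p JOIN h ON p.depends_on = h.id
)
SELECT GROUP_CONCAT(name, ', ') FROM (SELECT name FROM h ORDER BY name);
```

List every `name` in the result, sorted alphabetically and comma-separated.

compress, fetch, index, init, lint, merge, release

Base: id=2 (merge) at d 0.
Iteration 1: rows with depends_on in {2} -> release (id 3, d 1), init (id 6, d 1).
Iteration 2: rows with depends_on in {3,6} -> compress (id 5, d 2), lint (id 7, d 2), fetch (id 8, d 2).
Iteration 3: rows with depends_on in {5,7,8} -> index (id 11, d 3).
Iteration 4: no rows with depends_on in {11}; recursion stops.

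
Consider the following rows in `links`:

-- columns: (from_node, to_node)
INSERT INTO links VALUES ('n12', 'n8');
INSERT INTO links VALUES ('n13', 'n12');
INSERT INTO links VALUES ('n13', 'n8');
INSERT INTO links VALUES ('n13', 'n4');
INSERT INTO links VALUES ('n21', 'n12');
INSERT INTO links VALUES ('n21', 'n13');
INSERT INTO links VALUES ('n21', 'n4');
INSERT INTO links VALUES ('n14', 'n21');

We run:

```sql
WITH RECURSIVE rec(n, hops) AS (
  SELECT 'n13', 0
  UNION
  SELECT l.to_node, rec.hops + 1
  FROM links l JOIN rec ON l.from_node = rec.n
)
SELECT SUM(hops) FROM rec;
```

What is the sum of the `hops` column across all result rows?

Base: (n13, hops=0).
Iteration 1: edges from {n13} -> (n12, hops=1), (n4, hops=1), (n8, hops=1).
Iteration 2: edges from {n12,n4,n8} -> (n8, hops=2).
Iteration 3: no outgoing edges from {n8}; recursion stops.
SUM(hops) = 0 + 1 + 1 + 1 + 2 = 5.

5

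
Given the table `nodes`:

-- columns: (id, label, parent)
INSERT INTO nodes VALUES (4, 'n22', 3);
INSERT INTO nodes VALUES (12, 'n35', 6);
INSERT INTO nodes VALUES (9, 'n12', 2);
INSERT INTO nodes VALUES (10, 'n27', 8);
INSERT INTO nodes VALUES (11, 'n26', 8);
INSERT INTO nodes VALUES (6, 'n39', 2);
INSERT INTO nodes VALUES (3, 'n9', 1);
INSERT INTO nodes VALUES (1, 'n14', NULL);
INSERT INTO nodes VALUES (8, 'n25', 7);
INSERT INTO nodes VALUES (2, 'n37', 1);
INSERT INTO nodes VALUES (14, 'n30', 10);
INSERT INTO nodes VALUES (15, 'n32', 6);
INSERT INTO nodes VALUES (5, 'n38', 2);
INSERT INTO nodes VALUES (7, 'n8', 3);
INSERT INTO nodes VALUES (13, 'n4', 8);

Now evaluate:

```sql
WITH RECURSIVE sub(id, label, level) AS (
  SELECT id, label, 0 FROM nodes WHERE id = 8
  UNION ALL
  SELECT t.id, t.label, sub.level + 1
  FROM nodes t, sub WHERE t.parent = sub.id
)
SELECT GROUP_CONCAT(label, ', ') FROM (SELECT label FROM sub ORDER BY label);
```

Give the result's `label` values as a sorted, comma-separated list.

n25, n26, n27, n30, n4

Base: id=8 (n25) at level 0.
Iteration 1: rows with parent in {8} -> n27 (id 10, level 1), n26 (id 11, level 1), n4 (id 13, level 1).
Iteration 2: rows with parent in {10,11,13} -> n30 (id 14, level 2).
Iteration 3: no rows with parent in {14}; recursion stops.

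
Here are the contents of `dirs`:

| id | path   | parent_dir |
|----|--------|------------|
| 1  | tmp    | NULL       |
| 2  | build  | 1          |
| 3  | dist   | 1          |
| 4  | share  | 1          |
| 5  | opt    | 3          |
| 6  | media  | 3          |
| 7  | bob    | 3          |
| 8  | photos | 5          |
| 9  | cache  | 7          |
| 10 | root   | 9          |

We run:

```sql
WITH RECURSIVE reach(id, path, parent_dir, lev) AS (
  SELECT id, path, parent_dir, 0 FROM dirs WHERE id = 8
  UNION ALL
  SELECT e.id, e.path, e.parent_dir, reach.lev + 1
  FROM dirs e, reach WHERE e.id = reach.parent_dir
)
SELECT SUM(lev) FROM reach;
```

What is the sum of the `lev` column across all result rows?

6

Base: id=8 (photos), parent_dir=5, lev 0.
Iteration 1: join on id=5 -> opt (id 5, parent_dir=3, lev 1).
Iteration 2: join on id=3 -> dist (id 3, parent_dir=1, lev 2).
Iteration 3: join on id=1 -> tmp (id 1, parent_dir=NULL, lev 3).
Iteration 4: parent_dir is NULL; no match; recursion stops.
SUM(lev) = 0 + 1 + 2 + 3 = 6.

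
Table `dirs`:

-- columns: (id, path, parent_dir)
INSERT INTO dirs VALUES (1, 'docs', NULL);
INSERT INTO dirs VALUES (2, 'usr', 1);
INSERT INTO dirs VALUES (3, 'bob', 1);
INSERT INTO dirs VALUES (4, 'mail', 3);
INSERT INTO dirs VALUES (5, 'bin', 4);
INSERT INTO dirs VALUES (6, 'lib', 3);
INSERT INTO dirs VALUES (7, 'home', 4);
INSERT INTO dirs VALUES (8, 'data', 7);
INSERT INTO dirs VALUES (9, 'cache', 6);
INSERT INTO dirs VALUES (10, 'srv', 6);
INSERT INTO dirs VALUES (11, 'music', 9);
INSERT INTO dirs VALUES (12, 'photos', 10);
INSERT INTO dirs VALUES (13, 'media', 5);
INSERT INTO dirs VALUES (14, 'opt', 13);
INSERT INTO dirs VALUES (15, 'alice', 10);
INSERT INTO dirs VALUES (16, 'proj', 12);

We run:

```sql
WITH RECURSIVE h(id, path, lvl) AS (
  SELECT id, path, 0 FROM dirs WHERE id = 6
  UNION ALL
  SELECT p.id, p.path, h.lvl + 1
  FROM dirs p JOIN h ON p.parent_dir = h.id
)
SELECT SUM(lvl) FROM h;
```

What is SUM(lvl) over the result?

Base: id=6 (lib) at lvl 0.
Iteration 1: rows with parent_dir in {6} -> cache (id 9, lvl 1), srv (id 10, lvl 1).
Iteration 2: rows with parent_dir in {9,10} -> music (id 11, lvl 2), photos (id 12, lvl 2), alice (id 15, lvl 2).
Iteration 3: rows with parent_dir in {11,12,15} -> proj (id 16, lvl 3).
Iteration 4: no rows with parent_dir in {16}; recursion stops.
SUM(lvl) = 0 + 1 + 1 + 2 + 2 + 2 + 3 = 11.

11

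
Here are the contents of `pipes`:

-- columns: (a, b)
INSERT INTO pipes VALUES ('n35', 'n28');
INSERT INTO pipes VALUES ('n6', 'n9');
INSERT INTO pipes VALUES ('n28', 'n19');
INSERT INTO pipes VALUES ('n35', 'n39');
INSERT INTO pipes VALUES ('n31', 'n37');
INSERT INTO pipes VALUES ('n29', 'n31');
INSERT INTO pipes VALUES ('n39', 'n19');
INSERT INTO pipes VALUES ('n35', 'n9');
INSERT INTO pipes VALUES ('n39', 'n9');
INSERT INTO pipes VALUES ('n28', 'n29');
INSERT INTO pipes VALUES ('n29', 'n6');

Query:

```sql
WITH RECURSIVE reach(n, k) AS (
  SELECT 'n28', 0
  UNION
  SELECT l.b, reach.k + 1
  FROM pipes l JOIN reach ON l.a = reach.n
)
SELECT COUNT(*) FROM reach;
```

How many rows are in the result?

7

Base: (n28, k=0).
Iteration 1: edges from {n28} -> (n19, k=1), (n29, k=1).
Iteration 2: edges from {n19,n29} -> (n31, k=2), (n6, k=2).
Iteration 3: edges from {n31,n6} -> (n37, k=3), (n9, k=3).
Iteration 4: no outgoing edges from {n37,n9}; recursion stops.
Total rows emitted: 7.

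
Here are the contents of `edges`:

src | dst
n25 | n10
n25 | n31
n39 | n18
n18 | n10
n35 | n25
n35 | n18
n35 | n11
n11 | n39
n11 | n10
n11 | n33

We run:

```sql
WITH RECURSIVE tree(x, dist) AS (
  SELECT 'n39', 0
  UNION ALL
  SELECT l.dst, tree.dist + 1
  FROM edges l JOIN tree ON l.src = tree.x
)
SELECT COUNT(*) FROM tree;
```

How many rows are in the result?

Base: (n39, dist=0).
Iteration 1: edges from {n39} -> (n18, dist=1).
Iteration 2: edges from {n18} -> (n10, dist=2).
Iteration 3: no outgoing edges from {n10}; recursion stops.
Total rows emitted: 3.

3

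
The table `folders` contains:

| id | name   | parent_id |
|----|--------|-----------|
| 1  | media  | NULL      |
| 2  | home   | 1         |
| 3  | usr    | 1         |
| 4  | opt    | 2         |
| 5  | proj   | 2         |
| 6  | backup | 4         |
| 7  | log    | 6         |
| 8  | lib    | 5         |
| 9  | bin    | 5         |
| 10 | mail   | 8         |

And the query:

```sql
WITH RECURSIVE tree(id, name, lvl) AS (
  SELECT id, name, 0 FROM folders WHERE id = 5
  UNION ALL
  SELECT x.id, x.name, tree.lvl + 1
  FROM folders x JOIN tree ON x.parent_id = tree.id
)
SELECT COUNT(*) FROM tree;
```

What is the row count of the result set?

4

Base: id=5 (proj) at lvl 0.
Iteration 1: rows with parent_id in {5} -> lib (id 8, lvl 1), bin (id 9, lvl 1).
Iteration 2: rows with parent_id in {8,9} -> mail (id 10, lvl 2).
Iteration 3: no rows with parent_id in {10}; recursion stops.
Total rows emitted: 4.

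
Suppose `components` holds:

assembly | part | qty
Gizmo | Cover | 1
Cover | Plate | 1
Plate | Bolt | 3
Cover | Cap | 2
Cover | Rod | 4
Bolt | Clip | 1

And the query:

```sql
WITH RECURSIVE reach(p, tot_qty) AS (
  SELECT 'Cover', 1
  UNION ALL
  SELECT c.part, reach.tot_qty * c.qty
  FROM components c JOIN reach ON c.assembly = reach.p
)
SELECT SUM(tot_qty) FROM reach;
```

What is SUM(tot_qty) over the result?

14

Base: (Cover, tot_qty=1).
Iteration 1: components of {Cover} -> Cap = 1*2 = 2, Plate = 1*1 = 1, Rod = 1*4 = 4.
Iteration 2: components of {Cap,Plate,Rod} -> Bolt = 1*3 = 3.
Iteration 3: components of {Bolt} -> Clip = 3*1 = 3.
Iteration 4: no further components; recursion stops.
SUM(tot_qty) = 1 + 1 + 2 + 4 + 3 + 3 = 14.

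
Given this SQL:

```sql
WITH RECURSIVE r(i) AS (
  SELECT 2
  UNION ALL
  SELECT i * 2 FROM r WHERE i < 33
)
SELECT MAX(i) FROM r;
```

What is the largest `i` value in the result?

64

Base: i=2.
Iteration 1: 2 < 33 holds -> i = 2 * 2 = 4.
Iteration 2: 4 < 33 holds -> i = 4 * 2 = 8.
Iteration 3: 8 < 33 holds -> i = 8 * 2 = 16.
Iteration 4: 16 < 33 holds -> i = 16 * 2 = 32.
Iteration 5: 32 < 33 holds -> i = 32 * 2 = 64.
Iteration 6: 64 < 33 fails; recursion stops.
i values: 2, 4, 8, 16, 32, 64; the maximum is 64.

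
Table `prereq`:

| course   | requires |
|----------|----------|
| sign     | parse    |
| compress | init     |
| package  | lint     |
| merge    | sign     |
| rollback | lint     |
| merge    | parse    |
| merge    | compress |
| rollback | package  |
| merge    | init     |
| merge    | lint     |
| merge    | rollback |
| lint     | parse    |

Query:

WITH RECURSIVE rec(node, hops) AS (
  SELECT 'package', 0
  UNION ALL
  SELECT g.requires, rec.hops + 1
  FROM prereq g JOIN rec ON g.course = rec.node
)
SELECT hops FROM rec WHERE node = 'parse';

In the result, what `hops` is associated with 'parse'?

2

Base: (package, hops=0).
Iteration 1: edges from {package} -> (lint, hops=1).
Iteration 2: edges from {lint} -> (parse, hops=2).
Iteration 3: no outgoing edges from {parse}; recursion stops.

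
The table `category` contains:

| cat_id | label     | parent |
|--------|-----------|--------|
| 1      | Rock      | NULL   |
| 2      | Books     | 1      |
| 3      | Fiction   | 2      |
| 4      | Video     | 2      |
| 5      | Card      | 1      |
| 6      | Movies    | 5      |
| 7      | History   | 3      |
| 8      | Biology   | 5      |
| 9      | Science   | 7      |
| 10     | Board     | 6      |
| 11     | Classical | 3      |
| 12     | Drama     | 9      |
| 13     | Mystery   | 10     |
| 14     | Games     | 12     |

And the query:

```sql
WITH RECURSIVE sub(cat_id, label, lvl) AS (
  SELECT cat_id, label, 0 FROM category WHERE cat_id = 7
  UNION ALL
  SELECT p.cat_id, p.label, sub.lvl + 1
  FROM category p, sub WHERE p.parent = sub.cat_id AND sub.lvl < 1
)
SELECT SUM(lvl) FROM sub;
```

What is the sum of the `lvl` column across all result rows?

1

Base: cat_id=7 (History) at lvl 0.
Iteration 1: rows with parent in {7} -> Science (id 9, lvl 1).
Iteration 2: lvl < 1 fails for all current rows; recursion stops.
SUM(lvl) = 0 + 1 = 1.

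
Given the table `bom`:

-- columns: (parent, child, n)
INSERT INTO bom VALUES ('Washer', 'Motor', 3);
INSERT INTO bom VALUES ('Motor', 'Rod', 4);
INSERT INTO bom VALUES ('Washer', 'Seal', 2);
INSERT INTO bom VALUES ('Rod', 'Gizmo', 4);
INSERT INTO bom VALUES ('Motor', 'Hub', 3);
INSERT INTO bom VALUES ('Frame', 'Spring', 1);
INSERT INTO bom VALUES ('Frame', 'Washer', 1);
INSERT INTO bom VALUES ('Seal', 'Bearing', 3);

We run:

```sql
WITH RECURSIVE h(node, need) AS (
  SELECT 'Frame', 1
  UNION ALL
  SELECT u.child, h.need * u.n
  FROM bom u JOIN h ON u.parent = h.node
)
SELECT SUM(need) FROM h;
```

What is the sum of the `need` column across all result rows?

83

Base: (Frame, need=1).
Iteration 1: components of {Frame} -> Spring = 1*1 = 1, Washer = 1*1 = 1.
Iteration 2: components of {Spring,Washer} -> Motor = 1*3 = 3, Seal = 1*2 = 2.
Iteration 3: components of {Motor,Seal} -> Bearing = 2*3 = 6, Hub = 3*3 = 9, Rod = 3*4 = 12.
Iteration 4: components of {Bearing,Hub,Rod} -> Gizmo = 12*4 = 48.
Iteration 5: no further components; recursion stops.
SUM(need) = 1 + 1 + 1 + 3 + 2 + 12 + 9 + 6 + 48 = 83.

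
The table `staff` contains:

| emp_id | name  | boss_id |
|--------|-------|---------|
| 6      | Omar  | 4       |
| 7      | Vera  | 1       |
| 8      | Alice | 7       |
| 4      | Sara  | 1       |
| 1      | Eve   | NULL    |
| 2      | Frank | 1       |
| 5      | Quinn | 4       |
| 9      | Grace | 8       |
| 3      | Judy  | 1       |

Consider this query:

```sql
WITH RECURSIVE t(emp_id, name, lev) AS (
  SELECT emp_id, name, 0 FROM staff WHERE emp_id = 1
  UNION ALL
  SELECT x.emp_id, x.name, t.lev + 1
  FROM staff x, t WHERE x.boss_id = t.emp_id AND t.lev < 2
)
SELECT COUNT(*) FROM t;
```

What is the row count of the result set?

Base: emp_id=1 (Eve) at lev 0.
Iteration 1: rows with boss_id in {1} -> Frank (id 2, lev 1), Judy (id 3, lev 1), Sara (id 4, lev 1), Vera (id 7, lev 1).
Iteration 2: rows with boss_id in {2,3,4,7} -> Quinn (id 5, lev 2), Omar (id 6, lev 2), Alice (id 8, lev 2).
Iteration 3: lev < 2 fails for all current rows; recursion stops.
Total rows emitted: 8.

8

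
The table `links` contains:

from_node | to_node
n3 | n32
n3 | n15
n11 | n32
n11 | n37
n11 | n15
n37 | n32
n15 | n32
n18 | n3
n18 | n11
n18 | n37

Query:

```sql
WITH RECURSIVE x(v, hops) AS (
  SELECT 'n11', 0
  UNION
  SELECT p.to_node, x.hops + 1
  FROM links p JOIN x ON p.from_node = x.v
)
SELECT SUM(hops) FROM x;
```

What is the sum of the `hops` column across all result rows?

5

Base: (n11, hops=0).
Iteration 1: edges from {n11} -> (n15, hops=1), (n32, hops=1), (n37, hops=1).
Iteration 2: edges from {n15,n32,n37} -> (n32, hops=2). [UNION drops 1 duplicate row(s)]
Iteration 3: no outgoing edges from {n32}; recursion stops.
SUM(hops) = 0 + 1 + 1 + 1 + 2 = 5.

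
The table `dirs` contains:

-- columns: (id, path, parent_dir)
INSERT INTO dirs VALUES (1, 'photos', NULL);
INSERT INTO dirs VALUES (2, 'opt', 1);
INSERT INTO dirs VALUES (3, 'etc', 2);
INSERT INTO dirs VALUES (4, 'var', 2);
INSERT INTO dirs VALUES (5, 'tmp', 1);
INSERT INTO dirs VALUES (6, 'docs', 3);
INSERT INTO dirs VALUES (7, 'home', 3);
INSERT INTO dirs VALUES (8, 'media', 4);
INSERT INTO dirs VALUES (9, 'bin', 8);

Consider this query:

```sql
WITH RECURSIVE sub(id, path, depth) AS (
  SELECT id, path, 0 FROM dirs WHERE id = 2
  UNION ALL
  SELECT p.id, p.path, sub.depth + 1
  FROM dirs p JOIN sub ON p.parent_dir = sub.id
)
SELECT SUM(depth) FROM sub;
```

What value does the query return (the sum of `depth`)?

11

Base: id=2 (opt) at depth 0.
Iteration 1: rows with parent_dir in {2} -> etc (id 3, depth 1), var (id 4, depth 1).
Iteration 2: rows with parent_dir in {3,4} -> docs (id 6, depth 2), home (id 7, depth 2), media (id 8, depth 2).
Iteration 3: rows with parent_dir in {6,7,8} -> bin (id 9, depth 3).
Iteration 4: no rows with parent_dir in {9}; recursion stops.
SUM(depth) = 0 + 1 + 1 + 2 + 2 + 2 + 3 = 11.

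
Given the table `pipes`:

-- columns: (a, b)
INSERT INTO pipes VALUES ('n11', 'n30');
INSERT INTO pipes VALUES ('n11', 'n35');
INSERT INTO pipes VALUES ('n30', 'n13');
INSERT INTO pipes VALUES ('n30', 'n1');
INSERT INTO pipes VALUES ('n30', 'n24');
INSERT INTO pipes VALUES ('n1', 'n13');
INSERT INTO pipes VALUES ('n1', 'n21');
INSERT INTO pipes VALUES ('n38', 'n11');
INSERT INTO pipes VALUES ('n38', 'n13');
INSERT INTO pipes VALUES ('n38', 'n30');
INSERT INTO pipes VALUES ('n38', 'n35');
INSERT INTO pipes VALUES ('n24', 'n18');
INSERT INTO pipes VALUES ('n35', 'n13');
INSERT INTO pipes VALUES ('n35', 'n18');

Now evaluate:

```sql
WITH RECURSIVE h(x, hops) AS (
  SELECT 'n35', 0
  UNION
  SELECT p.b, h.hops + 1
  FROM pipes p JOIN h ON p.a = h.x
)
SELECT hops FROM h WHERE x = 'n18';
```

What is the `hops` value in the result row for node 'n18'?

Base: (n35, hops=0).
Iteration 1: edges from {n35} -> (n13, hops=1), (n18, hops=1).
Iteration 2: no outgoing edges from {n13,n18}; recursion stops.

1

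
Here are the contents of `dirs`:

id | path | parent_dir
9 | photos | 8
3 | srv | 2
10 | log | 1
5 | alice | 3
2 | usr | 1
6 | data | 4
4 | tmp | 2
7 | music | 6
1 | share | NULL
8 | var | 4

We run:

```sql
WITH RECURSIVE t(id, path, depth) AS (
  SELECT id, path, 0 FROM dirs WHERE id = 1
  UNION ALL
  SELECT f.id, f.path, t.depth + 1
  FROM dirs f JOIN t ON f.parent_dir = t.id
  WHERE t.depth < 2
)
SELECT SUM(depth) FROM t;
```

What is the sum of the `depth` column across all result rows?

Base: id=1 (share) at depth 0.
Iteration 1: rows with parent_dir in {1} -> usr (id 2, depth 1), log (id 10, depth 1).
Iteration 2: rows with parent_dir in {2,10} -> srv (id 3, depth 2), tmp (id 4, depth 2).
Iteration 3: depth < 2 fails for all current rows; recursion stops.
SUM(depth) = 0 + 1 + 1 + 2 + 2 = 6.

6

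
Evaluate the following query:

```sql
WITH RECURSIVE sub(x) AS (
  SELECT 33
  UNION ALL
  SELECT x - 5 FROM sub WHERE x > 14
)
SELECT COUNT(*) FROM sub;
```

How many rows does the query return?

Base: x=33.
Iteration 1: 33 > 14 holds -> x = 33 - 5 = 28.
Iteration 2: 28 > 14 holds -> x = 28 - 5 = 23.
Iteration 3: 23 > 14 holds -> x = 23 - 5 = 18.
Iteration 4: 18 > 14 holds -> x = 18 - 5 = 13.
Iteration 5: 13 > 14 fails; recursion stops.
Total rows emitted: 5.

5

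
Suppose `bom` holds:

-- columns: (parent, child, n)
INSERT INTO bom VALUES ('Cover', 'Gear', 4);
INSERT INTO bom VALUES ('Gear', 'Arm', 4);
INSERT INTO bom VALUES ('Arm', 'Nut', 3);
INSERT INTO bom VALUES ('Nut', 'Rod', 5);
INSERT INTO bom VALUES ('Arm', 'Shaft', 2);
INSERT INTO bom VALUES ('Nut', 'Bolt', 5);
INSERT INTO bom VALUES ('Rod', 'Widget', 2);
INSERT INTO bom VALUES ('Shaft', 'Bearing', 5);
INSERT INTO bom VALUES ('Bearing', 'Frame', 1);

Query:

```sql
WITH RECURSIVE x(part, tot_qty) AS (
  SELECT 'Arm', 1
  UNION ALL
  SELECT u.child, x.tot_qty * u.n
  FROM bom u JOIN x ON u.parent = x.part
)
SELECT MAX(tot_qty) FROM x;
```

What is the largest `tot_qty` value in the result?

30

Base: (Arm, tot_qty=1).
Iteration 1: components of {Arm} -> Nut = 1*3 = 3, Shaft = 1*2 = 2.
Iteration 2: components of {Nut,Shaft} -> Bearing = 2*5 = 10, Bolt = 3*5 = 15, Rod = 3*5 = 15.
Iteration 3: components of {Bearing,Bolt,Rod} -> Frame = 10*1 = 10, Widget = 15*2 = 30.
Iteration 4: no further components; recursion stops.
tot_qty values: 1, 3, 2, 15, 15, 10, 30, 10; the maximum is 30.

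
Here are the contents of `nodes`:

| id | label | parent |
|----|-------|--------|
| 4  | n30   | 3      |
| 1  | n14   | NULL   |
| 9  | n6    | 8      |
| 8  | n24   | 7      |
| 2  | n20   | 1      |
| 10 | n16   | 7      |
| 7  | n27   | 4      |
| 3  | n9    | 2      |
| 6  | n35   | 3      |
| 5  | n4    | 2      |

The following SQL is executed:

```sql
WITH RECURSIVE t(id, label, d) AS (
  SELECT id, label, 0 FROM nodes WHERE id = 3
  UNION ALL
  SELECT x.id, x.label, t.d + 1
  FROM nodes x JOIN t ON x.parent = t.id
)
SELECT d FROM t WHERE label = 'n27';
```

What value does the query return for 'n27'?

2

Base: id=3 (n9) at d 0.
Iteration 1: rows with parent in {3} -> n30 (id 4, d 1), n35 (id 6, d 1).
Iteration 2: rows with parent in {4,6} -> n27 (id 7, d 2).
Iteration 3: rows with parent in {7} -> n24 (id 8, d 3), n16 (id 10, d 3).
Iteration 4: rows with parent in {8,10} -> n6 (id 9, d 4).
Iteration 5: no rows with parent in {9}; recursion stops.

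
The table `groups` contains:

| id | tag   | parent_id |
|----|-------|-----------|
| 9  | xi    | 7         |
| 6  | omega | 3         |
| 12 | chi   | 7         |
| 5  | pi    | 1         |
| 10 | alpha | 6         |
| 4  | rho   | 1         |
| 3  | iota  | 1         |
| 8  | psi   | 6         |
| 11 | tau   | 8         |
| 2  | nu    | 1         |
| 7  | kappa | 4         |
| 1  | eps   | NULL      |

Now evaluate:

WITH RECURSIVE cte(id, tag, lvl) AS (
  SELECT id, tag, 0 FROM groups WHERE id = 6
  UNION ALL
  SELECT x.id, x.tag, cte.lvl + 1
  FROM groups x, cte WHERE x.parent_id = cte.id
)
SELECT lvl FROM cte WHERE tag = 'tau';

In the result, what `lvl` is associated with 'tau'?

Base: id=6 (omega) at lvl 0.
Iteration 1: rows with parent_id in {6} -> psi (id 8, lvl 1), alpha (id 10, lvl 1).
Iteration 2: rows with parent_id in {8,10} -> tau (id 11, lvl 2).
Iteration 3: no rows with parent_id in {11}; recursion stops.

2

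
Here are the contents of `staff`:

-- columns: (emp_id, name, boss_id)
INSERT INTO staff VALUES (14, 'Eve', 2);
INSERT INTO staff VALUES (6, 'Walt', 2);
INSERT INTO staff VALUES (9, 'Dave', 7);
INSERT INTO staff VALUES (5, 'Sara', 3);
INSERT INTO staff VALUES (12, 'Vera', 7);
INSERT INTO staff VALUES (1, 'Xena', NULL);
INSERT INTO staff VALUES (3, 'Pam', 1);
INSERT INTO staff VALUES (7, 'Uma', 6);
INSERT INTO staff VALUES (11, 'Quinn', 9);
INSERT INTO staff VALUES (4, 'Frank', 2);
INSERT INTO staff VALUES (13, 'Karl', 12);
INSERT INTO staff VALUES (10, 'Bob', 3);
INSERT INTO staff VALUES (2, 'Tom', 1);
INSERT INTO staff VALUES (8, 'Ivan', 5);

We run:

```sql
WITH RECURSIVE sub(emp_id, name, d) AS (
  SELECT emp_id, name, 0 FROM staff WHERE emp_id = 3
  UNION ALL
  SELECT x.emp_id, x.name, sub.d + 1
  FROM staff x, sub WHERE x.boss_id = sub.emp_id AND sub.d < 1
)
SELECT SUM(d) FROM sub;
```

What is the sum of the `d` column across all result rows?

2

Base: emp_id=3 (Pam) at d 0.
Iteration 1: rows with boss_id in {3} -> Sara (id 5, d 1), Bob (id 10, d 1).
Iteration 2: d < 1 fails for all current rows; recursion stops.
SUM(d) = 0 + 1 + 1 = 2.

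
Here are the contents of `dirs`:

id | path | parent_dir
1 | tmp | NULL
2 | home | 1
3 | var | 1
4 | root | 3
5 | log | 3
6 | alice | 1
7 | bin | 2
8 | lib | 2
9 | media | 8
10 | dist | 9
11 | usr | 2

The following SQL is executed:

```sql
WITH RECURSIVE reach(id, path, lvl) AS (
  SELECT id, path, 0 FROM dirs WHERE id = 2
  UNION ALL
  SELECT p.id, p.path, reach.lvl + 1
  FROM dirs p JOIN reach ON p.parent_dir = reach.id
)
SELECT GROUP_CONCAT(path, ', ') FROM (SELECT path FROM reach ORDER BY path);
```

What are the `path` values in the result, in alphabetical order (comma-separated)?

bin, dist, home, lib, media, usr

Base: id=2 (home) at lvl 0.
Iteration 1: rows with parent_dir in {2} -> bin (id 7, lvl 1), lib (id 8, lvl 1), usr (id 11, lvl 1).
Iteration 2: rows with parent_dir in {7,8,11} -> media (id 9, lvl 2).
Iteration 3: rows with parent_dir in {9} -> dist (id 10, lvl 3).
Iteration 4: no rows with parent_dir in {10}; recursion stops.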